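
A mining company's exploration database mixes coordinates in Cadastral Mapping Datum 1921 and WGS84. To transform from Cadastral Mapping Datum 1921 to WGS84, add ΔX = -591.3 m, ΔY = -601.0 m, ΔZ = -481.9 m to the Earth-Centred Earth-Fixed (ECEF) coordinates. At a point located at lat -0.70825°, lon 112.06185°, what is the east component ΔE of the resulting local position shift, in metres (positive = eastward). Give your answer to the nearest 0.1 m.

The local east axis at (φ, λ) is (−sin λ, cos λ, 0), so ΔE = −sin(112.06185°)·(-591.3) + cos(112.06185°)·(-601.0) = 773.74 m.

ΔE = 773.7 m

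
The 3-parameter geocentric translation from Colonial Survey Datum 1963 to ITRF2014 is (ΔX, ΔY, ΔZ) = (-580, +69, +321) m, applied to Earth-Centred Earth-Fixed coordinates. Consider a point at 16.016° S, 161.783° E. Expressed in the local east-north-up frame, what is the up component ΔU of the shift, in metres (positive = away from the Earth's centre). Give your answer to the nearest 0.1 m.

The local up (radial) axis is (cos φ cos λ, cos φ sin λ, sin φ), giving ΔU = 529.545 + 20.733 − 88.566 = 461.71 m.

ΔU = 461.7 m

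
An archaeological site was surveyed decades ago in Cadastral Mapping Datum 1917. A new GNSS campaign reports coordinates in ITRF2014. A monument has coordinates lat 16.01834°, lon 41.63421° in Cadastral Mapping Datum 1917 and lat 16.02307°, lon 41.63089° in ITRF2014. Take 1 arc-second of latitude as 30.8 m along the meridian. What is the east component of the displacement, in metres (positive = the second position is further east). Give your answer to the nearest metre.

Δφ = 16.02307° − 16.01834° = +0.00473°; Δλ = 41.63089° − 41.63421° = -0.00332°.
1° of latitude = 3600 × 30.80 = 110880 m.
ΔN = Δφ × 110880 = 524.5 m; ΔE = Δλ × 110880 × cos(16.01834°) = -0.00332 × 110880 × 0.961173 = -353.8 m.

ΔE = -354 m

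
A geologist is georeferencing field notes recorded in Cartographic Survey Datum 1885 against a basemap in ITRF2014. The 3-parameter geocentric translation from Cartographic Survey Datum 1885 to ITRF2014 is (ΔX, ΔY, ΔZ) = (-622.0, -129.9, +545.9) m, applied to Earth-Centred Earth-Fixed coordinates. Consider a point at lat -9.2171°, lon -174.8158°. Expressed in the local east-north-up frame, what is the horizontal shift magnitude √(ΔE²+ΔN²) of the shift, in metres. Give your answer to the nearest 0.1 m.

644.1 m

At φ = -9.2171°, λ = -174.8158°: sin φ = -0.160176, cos φ = 0.987089, sin λ = -0.090358, cos λ = -0.995909.
ΔE = −sin λ·ΔX + cos λ·ΔY = −(-0.090358)·(-622.0) + (-0.995909)·(-129.9) = 73.17 m.
ΔN = −sin φ cos λ·ΔX − sin φ sin λ·ΔY + cos φ·ΔZ = −(-0.160176)(-0.995909)(-622.0) − (-0.160176)(-0.090358)(-129.9) + (0.987089)(545.9) = 639.95 m.
Horizontal magnitude = √(ΔE² + ΔN²) = √(73.17² + 639.95²) = 644.12 m.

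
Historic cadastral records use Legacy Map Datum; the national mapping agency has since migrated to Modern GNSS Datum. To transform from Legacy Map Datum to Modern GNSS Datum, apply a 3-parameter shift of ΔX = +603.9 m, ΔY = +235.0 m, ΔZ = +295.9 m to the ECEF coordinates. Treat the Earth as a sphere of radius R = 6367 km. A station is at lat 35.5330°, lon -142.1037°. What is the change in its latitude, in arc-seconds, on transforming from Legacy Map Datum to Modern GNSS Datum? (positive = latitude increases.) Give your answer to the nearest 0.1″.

sin φ = 0.581172, cos φ = 0.813781, sin λ = -0.614234, cos λ = -0.789124.
North component: ΔN = −sin φ cos λ·ΔX − sin φ sin λ·ΔY + cos φ·ΔZ = −(0.581172)(-0.789124)(603.9) − (0.581172)(-0.614234)(235.0) + (0.813781)(295.9) = 601.65 m.
1° of latitude spans πR/180 = 111125 m, so Δφ = 601.65 / 111125 × 3600 = 19.491″.

Δφ = 19.5″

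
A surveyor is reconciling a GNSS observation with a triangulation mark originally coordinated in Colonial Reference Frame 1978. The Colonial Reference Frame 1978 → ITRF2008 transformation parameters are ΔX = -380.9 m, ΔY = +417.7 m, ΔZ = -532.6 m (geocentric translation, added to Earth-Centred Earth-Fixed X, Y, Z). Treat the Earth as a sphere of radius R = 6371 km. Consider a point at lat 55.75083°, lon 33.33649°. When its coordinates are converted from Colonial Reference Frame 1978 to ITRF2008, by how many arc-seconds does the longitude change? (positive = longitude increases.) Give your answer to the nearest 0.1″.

Δλ = 32.1″

sin φ = 0.826598, cos φ = 0.562793, sin λ = 0.549555, cos λ = 0.835458.
East component: ΔE = −sin λ·ΔX + cos λ·ΔY = −(0.549555)(-380.9) + (0.835458)(417.7) = 558.30 m.
1° of latitude spans πR/180 = 111195 m; at latitude φ, 1° of longitude spans that × cos φ = 62579.7 m, so Δλ = 558.30 / 62579.7 × 3600 = 32.117″.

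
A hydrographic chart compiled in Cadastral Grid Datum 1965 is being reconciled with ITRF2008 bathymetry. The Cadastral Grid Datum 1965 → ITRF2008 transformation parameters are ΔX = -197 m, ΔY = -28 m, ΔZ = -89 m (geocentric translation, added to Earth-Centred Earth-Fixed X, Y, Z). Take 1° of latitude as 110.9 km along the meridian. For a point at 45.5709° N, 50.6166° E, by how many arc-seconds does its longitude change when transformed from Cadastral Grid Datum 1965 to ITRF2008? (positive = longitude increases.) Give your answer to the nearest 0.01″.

Δλ = 6.24″

sin φ = 0.714117, cos φ = 0.700026, sin λ = 0.772917, cos λ = 0.634507.
East component: ΔE = −sin λ·ΔX + cos λ·ΔY = −(0.772917)(-197) + (0.634507)(-28) = 134.50 m.
1° of latitude spans 110900 m; at latitude φ, 1° of longitude spans that × cos φ = 77632.9 m, so Δλ = 134.50 / 77632.9 × 3600 = 6.237″.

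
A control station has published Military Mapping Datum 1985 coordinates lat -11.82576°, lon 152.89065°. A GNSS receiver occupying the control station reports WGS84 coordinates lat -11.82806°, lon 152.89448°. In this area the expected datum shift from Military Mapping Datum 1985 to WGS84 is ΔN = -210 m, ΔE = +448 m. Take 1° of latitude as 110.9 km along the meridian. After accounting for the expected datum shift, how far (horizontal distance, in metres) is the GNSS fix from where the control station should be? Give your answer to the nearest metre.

Observed coordinate differences: Δφ = -0.00230°, Δλ = +0.00383°.
Converting to metres (1° lat = 110900 m, cos φ = 0.978775): observed ΔN = -255.1 m, observed ΔE = 415.7 m.
Subtracting the expected shift leaves a residual of -255.1 − (-210) = -45.1 m north and 415.7 − (448) = -32.3 m east.
Residual distance = √((-45.1)² + (-32.3)²) = 55.4 m.

55 m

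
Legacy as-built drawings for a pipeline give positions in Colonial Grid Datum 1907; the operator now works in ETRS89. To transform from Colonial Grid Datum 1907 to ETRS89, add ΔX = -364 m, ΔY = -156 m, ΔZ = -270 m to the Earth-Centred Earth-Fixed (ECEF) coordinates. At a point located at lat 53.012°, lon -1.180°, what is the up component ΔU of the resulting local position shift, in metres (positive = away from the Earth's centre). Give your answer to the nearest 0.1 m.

ΔU = -432.7 m

At φ = 53.012°, λ = -1.180°: sin φ = 0.798762, cos φ = 0.601648, sin λ = -0.020593, cos λ = 0.999788.
ΔU = cos φ cos λ·ΔX + cos φ sin λ·ΔY + sin φ·ΔZ = (0.601648)(0.999788)(-364) + (0.601648)(-0.020593)(-156) + (0.798762)(-270) = -432.69 m.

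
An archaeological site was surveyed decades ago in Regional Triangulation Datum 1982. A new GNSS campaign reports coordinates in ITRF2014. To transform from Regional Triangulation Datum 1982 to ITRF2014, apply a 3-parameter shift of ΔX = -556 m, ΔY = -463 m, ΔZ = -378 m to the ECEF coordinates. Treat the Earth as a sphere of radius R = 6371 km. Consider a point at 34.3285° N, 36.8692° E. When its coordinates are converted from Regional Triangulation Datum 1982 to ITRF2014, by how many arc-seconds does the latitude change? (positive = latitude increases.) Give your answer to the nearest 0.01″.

Δφ = 3.09″

sin φ = 0.563937, cos φ = 0.825818, sin λ = 0.599990, cos λ = 0.800007.
North component: ΔN = −sin φ cos λ·ΔX − sin φ sin λ·ΔY + cos φ·ΔZ = −(0.563937)(0.800007)(-556) − (0.563937)(0.599990)(-463) + (0.825818)(-378) = 95.34 m.
1° of latitude spans πR/180 = 111195 m, so Δφ = 95.34 / 111195 × 3600 = 3.087″.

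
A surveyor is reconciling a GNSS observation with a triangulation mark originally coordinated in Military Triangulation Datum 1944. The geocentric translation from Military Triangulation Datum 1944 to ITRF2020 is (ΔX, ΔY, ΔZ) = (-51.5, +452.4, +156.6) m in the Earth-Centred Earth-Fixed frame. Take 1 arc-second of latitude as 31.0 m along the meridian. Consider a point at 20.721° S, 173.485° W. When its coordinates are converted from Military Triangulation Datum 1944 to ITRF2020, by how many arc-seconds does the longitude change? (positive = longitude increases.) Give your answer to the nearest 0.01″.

sin φ = -0.353818, cos φ = 0.935314, sin λ = -0.113463, cos λ = -0.993542.
East component: ΔE = −sin λ·ΔX + cos λ·ΔY = −(-0.113463)(-51.5) + (-0.993542)(452.4) = -455.32 m.
1° of latitude spans 3600 × 31.00 = 111600 m; at latitude φ, 1° of longitude spans that × cos φ = 104381.1 m, so Δλ = -455.32 / 104381.1 × 3600 = -15.704″.

Δλ = -15.70″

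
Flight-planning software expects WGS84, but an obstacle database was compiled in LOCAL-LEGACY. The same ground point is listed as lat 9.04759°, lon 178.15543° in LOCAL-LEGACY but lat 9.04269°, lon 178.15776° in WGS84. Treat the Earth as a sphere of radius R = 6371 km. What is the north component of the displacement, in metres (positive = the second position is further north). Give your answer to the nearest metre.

ΔN = -545 m

Δφ = 9.04269° − 9.04759° = -0.00490°; Δλ = 178.15776° − 178.15543° = +0.00233°.
1° along a meridian = πR/180 = 111195 m.
ΔN = Δφ × 111195 = -544.9 m; ΔE = Δλ × 111195 × cos(9.04759°) = +0.00233 × 111195 × 0.987558 = 255.9 m.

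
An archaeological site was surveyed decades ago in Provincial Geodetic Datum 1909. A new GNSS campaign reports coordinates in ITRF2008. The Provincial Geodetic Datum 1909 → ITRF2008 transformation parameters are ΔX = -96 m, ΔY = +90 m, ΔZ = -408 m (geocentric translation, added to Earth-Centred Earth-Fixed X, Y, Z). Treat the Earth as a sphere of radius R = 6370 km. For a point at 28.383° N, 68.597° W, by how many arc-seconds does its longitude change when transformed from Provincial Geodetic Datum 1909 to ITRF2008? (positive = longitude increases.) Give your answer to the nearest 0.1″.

Δλ = -2.1″

sin φ = 0.475363, cos φ = 0.879790, sin λ = -0.931037, cos λ = 0.364926.
East component: ΔE = −sin λ·ΔX + cos λ·ΔY = −(-0.931037)(-96) + (0.364926)(90) = -56.54 m.
1° of latitude spans πR/180 = 111177 m; at latitude φ, 1° of longitude spans that × cos φ = 97812.8 m, so Δλ = -56.54 / 97812.8 × 3600 = -2.081″.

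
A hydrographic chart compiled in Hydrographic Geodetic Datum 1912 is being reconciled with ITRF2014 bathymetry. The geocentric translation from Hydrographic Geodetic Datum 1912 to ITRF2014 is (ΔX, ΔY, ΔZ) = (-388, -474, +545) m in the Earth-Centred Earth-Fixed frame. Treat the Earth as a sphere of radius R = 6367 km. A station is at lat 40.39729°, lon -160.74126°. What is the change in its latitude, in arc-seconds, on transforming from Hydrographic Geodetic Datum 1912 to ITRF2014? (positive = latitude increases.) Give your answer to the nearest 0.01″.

Δφ = 2.47″

sin φ = 0.648084, cos φ = 0.761569, sin λ = -0.329835, cos λ = -0.944039.
North component: ΔN = −sin φ cos λ·ΔX − sin φ sin λ·ΔY + cos φ·ΔZ = −(0.648084)(-0.944039)(-388) − (0.648084)(-0.329835)(-474) + (0.761569)(545) = 76.35 m.
1° of latitude spans πR/180 = 111125 m, so Δφ = 76.35 / 111125 × 3600 = 2.473″.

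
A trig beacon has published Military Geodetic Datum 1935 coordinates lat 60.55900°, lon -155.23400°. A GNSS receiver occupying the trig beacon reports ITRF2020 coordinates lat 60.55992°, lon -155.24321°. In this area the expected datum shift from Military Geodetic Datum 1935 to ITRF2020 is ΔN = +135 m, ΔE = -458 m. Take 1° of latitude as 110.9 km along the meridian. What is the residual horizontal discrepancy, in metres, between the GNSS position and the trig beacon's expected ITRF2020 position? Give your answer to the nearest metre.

55 m

Observed coordinate differences: Δφ = +0.00092°, Δλ = -0.00921°.
Converting to metres (1° lat = 110900 m, cos φ = 0.491527): observed ΔN = 102.0 m, observed ΔE = -502.0 m.
Subtracting the expected shift leaves a residual of 102.0 − (135) = -33.0 m north and -502.0 − (-458) = -44.0 m east.
Residual distance = √((-33.0)² + (-44.0)²) = 55.0 m.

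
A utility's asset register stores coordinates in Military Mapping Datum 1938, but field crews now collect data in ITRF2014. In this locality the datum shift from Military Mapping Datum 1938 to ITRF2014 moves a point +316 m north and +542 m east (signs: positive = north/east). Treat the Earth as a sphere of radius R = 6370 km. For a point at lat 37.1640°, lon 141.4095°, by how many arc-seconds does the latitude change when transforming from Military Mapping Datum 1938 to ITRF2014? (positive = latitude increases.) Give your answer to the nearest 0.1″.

Δφ = 10.2″

On a sphere of radius R, 1 rad of latitude = R, so Δφ = ΔN / R = 316.0 / 6370000 = 4.9608e-05 rad = 10.232″.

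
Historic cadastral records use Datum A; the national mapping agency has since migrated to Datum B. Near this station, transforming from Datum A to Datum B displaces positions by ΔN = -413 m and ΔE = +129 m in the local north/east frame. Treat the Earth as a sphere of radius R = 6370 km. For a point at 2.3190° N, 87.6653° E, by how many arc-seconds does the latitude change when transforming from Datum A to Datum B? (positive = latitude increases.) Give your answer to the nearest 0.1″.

Δφ = -13.4″

On a sphere of radius R, 1 rad of latitude = R, so Δφ = ΔN / R = -413.0 / 6370000 = -6.4835e-05 rad = -13.373″.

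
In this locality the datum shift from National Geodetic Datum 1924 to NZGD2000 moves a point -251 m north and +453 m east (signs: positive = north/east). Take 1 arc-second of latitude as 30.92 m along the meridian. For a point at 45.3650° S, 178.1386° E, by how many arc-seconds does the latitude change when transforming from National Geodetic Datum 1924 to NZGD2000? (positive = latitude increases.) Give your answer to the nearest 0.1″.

1″ of latitude = 30.92 m, so Δφ = -251.0 / 30.92 = -8.118″.

Δφ = -8.1″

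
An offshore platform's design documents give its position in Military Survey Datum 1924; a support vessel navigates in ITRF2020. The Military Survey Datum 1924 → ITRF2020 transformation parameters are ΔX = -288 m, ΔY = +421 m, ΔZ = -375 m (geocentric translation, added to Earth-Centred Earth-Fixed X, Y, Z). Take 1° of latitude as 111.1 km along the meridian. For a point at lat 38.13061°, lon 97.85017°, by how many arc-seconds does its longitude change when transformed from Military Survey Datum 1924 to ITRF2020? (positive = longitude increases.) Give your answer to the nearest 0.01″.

sin φ = 0.617456, cos φ = 0.786605, sin λ = 0.990629, cos λ = -0.136583.
East component: ΔE = −sin λ·ΔX + cos λ·ΔY = −(0.990629)(-288) + (-0.136583)(421) = 227.80 m.
1° of latitude spans 111100 m; at latitude φ, 1° of longitude spans that × cos φ = 87391.8 m, so Δλ = 227.80 / 87391.8 × 3600 = 9.384″.

Δλ = 9.38″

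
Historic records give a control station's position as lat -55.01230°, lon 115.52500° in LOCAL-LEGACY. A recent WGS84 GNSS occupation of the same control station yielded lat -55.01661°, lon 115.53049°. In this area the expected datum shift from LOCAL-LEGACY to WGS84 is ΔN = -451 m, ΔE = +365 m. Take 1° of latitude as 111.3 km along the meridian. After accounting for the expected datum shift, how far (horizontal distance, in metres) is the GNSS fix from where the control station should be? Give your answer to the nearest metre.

32 m

Observed coordinate differences: Δφ = -0.00431°, Δλ = +0.00549°.
Converting to metres (1° lat = 111300 m, cos φ = 0.573401): observed ΔN = -479.7 m, observed ΔE = 350.4 m.
Subtracting the expected shift leaves a residual of -479.7 − (-451) = -28.7 m north and 350.4 − (365) = -14.6 m east.
Residual distance = √((-28.7)² + (-14.6)²) = 32.2 m.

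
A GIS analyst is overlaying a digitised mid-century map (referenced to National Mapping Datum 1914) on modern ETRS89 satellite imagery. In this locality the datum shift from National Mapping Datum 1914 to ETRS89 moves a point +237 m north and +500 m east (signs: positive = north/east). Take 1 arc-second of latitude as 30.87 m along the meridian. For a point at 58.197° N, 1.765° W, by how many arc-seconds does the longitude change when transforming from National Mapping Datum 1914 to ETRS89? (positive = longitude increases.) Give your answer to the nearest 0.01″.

Δλ = 30.73″

At latitude 58.197°, cos φ = 0.527000.
1″ of longitude at this latitude = 30.87 × cos φ = 16.2685 m, so Δλ = 500.0 / 16.2685 = 30.734″.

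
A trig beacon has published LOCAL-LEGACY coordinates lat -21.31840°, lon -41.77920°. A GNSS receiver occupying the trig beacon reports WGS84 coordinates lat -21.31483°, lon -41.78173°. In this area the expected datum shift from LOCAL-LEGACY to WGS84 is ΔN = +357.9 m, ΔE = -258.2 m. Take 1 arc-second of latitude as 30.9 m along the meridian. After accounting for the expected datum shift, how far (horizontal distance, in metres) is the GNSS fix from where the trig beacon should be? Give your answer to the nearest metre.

Observed coordinate differences: Δφ = +0.00357°, Δλ = -0.00253°.
Converting to metres (1° lat = 111240 m, cos φ = 0.931575): observed ΔN = 397.1 m, observed ΔE = -262.2 m.
Subtracting the expected shift leaves a residual of 397.1 − (357.9) = 39.2 m north and -262.2 − (-258.2) = -4.0 m east.
Residual distance = √(39.2² + (-4.0)²) = 39.4 m.

39 m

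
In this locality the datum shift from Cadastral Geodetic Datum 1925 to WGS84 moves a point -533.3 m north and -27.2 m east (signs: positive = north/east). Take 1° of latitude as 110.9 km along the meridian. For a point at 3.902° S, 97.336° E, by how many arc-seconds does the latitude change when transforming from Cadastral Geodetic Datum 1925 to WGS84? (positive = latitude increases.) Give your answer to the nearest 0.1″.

1° of latitude = 110.9 km, so Δφ = -533.3 / 110900 = -0.0048088° = -17.312″.

Δφ = -17.3″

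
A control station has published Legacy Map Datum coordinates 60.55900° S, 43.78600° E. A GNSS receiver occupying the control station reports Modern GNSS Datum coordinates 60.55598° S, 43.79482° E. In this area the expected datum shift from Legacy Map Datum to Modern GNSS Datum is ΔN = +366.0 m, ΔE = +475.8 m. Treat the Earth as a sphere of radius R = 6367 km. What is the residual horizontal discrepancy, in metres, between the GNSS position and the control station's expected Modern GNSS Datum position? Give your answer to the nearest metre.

31 m

Observed coordinate differences: Δφ = +0.00302°, Δλ = +0.00882°.
Converting to metres (1° lat = 111125 m, cos φ = 0.491527): observed ΔN = 335.6 m, observed ΔE = 481.8 m.
Subtracting the expected shift leaves a residual of 335.6 − (366.0) = -30.4 m north and 481.8 − (475.8) = 6.0 m east.
Residual distance = √((-30.4)² + 6.0²) = 31.0 m.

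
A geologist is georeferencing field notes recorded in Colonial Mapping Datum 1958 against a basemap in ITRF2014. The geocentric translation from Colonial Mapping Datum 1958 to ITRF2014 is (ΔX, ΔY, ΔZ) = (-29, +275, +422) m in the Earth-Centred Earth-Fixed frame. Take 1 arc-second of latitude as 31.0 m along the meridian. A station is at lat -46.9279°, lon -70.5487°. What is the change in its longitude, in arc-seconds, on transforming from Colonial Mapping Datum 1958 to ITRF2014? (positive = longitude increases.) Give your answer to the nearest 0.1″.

Δλ = 3.0″

sin φ = -0.730495, cos φ = 0.682918, sin λ = -0.942925, cos λ = 0.333006.
East component: ΔE = −sin λ·ΔX + cos λ·ΔY = −(-0.942925)(-29) + (0.333006)(275) = 64.23 m.
1° of latitude spans 3600 × 31.00 = 111600 m; at latitude φ, 1° of longitude spans that × cos φ = 76213.7 m, so Δλ = 64.23 / 76213.7 × 3600 = 3.034″.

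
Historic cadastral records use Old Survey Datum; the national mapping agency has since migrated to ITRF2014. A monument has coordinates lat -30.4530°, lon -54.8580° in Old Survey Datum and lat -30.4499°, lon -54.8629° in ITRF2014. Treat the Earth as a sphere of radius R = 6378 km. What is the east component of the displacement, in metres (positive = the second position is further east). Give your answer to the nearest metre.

ΔE = -470 m

Δφ = -30.4499° − -30.4530° = +0.0031°; Δλ = -54.8629° − -54.8580° = -0.0049°.
1° along a meridian = πR/180 = 111317 m.
ΔN = Δφ × 111317 = 345.1 m; ΔE = Δλ × 111317 × cos(-30.4530°) = -0.0049 × 111317 × 0.862045 = -470.2 m.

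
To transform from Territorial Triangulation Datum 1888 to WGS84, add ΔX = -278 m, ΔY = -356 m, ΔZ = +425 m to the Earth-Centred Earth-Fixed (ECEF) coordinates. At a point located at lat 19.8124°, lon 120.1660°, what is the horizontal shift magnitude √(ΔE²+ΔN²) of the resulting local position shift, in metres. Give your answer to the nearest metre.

620 m

At φ = 19.8124°, λ = 120.1660°: sin φ = 0.338942, cos φ = 0.940807, sin λ = 0.864573, cos λ = -0.502507.
ΔE = −sin λ·ΔX + cos λ·ΔY = −(0.864573)·(-278) + (-0.502507)·(-356) = 419.24 m.
ΔN = −sin φ cos λ·ΔX − sin φ sin λ·ΔY + cos φ·ΔZ = −(0.338942)(-0.502507)(-278) − (0.338942)(0.864573)(-356) + (0.940807)(425) = 456.82 m.
Horizontal magnitude = √(ΔE² + ΔN²) = √(419.24² + 456.82²) = 620.04 m.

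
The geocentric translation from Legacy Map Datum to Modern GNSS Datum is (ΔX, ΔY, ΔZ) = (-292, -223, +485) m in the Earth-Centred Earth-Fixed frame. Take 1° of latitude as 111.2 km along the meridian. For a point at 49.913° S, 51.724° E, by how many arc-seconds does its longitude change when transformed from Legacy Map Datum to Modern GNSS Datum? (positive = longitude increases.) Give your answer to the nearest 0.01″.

Δλ = 4.58″

sin φ = -0.765068, cos φ = 0.643950, sin λ = 0.785036, cos λ = 0.619450.
East component: ΔE = −sin λ·ΔX + cos λ·ΔY = −(0.785036)(-292) + (0.619450)(-223) = 91.09 m.
1° of latitude spans 111200 m; at latitude φ, 1° of longitude spans that × cos φ = 71607.2 m, so Δλ = 91.09 / 71607.2 × 3600 = 4.580″.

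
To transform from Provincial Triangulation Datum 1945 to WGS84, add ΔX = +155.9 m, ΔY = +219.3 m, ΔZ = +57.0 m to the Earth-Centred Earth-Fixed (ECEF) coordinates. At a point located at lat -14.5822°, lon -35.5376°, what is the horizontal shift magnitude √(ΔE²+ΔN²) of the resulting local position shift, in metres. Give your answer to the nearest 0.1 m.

274.6 m

At φ = -14.5822°, λ = -35.5376°: sin φ = -0.251769, cos φ = 0.967787, sin λ = -0.581237, cos λ = 0.813734.
ΔE = −sin λ·ΔX + cos λ·ΔY = −(-0.581237)·(155.9) + (0.813734)·(219.3) = 269.07 m.
ΔN = −sin φ cos λ·ΔX − sin φ sin λ·ΔY + cos φ·ΔZ = −(-0.251769)(0.813734)(155.9) − (-0.251769)(-0.581237)(219.3) + (0.967787)(57.0) = 55.01 m.
Horizontal magnitude = √(ΔE² + ΔN²) = √(269.07² + 55.01²) = 274.63 m.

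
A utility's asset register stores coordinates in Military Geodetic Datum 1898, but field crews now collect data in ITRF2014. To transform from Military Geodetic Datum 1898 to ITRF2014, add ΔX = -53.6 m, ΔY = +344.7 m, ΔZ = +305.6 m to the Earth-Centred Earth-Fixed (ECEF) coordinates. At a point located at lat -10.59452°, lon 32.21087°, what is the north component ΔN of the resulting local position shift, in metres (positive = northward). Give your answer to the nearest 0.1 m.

The local north axis is (−sin φ cos λ, −sin φ sin λ, cos φ), giving ΔN = -8.338 + 33.782 + 300.390 = 325.83 m.

ΔN = 325.8 m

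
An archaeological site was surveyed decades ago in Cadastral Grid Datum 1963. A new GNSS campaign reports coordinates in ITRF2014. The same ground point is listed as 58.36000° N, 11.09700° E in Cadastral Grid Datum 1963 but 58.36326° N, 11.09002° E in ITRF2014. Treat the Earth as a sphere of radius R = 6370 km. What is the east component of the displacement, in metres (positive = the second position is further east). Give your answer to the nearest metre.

Δφ = 58.36326° − 58.36000° = +0.00326°; Δλ = 11.09002° − 11.09700° = -0.00698°.
1° along a meridian = πR/180 = 111177 m.
ΔN = Δφ × 111177 = 362.4 m; ΔE = Δλ × 111177 × cos(58.36000°) = -0.00698 × 111177 × 0.524580 = -407.1 m.

ΔE = -407 m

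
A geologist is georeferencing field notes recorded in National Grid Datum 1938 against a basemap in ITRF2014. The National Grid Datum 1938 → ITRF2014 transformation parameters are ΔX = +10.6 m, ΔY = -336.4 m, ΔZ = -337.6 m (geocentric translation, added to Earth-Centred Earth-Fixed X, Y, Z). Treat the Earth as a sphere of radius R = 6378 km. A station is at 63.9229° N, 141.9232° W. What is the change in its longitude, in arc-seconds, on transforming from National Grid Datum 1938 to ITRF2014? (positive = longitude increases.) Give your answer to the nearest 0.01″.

sin φ = 0.898203, cos φ = 0.439580, sin λ = -0.616717, cos λ = -0.787185.
East component: ΔE = −sin λ·ΔX + cos λ·ΔY = −(-0.616717)(10.6) + (-0.787185)(-336.4) = 271.35 m.
1° of latitude spans πR/180 = 111317 m; at latitude φ, 1° of longitude spans that × cos φ = 48932.8 m, so Δλ = 271.35 / 48932.8 × 3600 = 19.963″.

Δλ = 19.96″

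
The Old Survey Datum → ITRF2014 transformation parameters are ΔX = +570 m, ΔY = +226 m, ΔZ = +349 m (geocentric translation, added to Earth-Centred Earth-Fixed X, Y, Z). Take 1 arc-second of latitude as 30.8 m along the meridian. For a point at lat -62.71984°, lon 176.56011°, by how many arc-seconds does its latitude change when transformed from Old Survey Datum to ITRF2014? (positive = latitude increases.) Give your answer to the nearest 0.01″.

sin φ = -0.888776, cos φ = 0.458342, sin λ = 0.060001, cos λ = -0.998198.
North component: ΔN = −sin φ cos λ·ΔX − sin φ sin λ·ΔY + cos φ·ΔZ = −(-0.888776)(-0.998198)(570) − (-0.888776)(0.060001)(226) + (0.458342)(349) = -333.68 m.
1° of latitude spans 3600 × 30.80 = 110880 m, so Δφ = -333.68 / 110880 × 3600 = -10.834″.

Δφ = -10.83″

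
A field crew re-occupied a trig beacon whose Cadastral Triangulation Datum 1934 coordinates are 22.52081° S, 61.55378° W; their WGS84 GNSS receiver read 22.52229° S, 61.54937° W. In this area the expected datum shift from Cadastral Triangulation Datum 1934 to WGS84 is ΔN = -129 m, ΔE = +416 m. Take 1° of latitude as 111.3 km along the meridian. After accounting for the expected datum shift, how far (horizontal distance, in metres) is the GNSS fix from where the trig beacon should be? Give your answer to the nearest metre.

Observed coordinate differences: Δφ = -0.00148°, Δλ = +0.00441°.
Converting to metres (1° lat = 111300 m, cos φ = 0.923740): observed ΔN = -164.7 m, observed ΔE = 453.4 m.
Subtracting the expected shift leaves a residual of -164.7 − (-129) = -35.7 m north and 453.4 − (416) = 37.4 m east.
Residual distance = √((-35.7)² + 37.4²) = 51.7 m.

52 m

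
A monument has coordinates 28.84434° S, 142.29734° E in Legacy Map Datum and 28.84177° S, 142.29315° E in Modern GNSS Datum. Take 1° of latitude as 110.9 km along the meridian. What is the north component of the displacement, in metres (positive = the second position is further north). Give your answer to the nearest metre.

ΔN = 285 m

Δφ = -28.84177° − -28.84434° = +0.00257°; Δλ = 142.29315° − 142.29734° = -0.00419°.
ΔN = Δφ × 110900 = 285.0 m; ΔE = Δλ × 110900 × cos(-28.84434°) = -0.00419 × 110900 × 0.875934 = -407.0 m.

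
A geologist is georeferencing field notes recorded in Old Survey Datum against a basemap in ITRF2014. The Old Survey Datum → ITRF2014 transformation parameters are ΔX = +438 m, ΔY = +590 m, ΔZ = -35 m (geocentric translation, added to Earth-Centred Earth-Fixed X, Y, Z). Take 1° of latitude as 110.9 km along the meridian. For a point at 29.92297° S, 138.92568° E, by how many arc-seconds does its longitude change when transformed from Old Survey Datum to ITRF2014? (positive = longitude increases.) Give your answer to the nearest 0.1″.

sin φ = -0.498835, cos φ = 0.866697, sin λ = 0.657037, cos λ = -0.753858.
East component: ΔE = −sin λ·ΔX + cos λ·ΔY = −(0.657037)(438) + (-0.753858)(590) = -732.56 m.
1° of latitude spans 110900 m; at latitude φ, 1° of longitude spans that × cos φ = 96116.7 m, so Δλ = -732.56 / 96116.7 × 3600 = -27.438″.

Δλ = -27.4″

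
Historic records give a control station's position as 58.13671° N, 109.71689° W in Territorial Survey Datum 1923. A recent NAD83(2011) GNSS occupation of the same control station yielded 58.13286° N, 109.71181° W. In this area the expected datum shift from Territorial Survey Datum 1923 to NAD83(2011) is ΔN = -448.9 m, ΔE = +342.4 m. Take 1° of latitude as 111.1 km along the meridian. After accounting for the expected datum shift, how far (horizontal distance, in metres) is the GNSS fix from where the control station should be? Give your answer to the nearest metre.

49 m

Observed coordinate differences: Δφ = -0.00385°, Δλ = +0.00508°.
Converting to metres (1° lat = 111100 m, cos φ = 0.527894): observed ΔN = -427.7 m, observed ΔE = 297.9 m.
Subtracting the expected shift leaves a residual of -427.7 − (-448.9) = 21.2 m north and 297.9 − (342.4) = -44.5 m east.
Residual distance = √(21.2² + (-44.5)²) = 49.2 m.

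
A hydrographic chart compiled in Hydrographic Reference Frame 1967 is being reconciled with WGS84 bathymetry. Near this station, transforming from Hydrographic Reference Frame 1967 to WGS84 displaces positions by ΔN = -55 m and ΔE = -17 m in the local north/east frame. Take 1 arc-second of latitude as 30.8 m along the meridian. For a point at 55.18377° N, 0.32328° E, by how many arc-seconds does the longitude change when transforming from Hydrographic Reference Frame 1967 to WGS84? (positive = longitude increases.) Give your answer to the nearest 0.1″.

Δλ = -1.0″

At latitude 55.18377°, cos φ = 0.570946.
1″ of longitude at this latitude = 30.80 × cos φ = 17.5851 m, so Δλ = -17.0 / 17.5851 = -0.967″.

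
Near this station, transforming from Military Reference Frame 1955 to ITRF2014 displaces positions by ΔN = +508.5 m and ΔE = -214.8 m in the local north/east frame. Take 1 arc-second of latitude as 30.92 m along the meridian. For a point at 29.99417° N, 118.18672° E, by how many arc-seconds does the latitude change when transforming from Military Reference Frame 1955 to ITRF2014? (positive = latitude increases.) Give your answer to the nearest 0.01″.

1″ of latitude = 30.92 m, so Δφ = 508.5 / 30.92 = 16.446″.

Δφ = 16.45″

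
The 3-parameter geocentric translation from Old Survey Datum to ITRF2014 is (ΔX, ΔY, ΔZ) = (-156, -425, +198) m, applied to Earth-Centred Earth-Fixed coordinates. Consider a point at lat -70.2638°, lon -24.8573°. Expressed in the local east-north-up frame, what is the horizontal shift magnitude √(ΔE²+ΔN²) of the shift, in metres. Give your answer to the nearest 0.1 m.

At φ = -70.2638°, λ = -24.8573°: sin φ = -0.941257, cos φ = 0.337690, sin λ = -0.420360, cos λ = 0.907358.
ΔE = −sin λ·ΔX + cos λ·ΔY = −(-0.420360)·(-156) + (0.907358)·(-425) = -451.20 m.
ΔN = −sin φ cos λ·ΔX − sin φ sin λ·ΔY + cos φ·ΔZ = −(-0.941257)(0.907358)(-156) − (-0.941257)(-0.420360)(-425) + (0.337690)(198) = 101.79 m.
Horizontal magnitude = √(ΔE² + ΔN²) = √((-451.20)² + 101.79²) = 462.54 m.

462.5 m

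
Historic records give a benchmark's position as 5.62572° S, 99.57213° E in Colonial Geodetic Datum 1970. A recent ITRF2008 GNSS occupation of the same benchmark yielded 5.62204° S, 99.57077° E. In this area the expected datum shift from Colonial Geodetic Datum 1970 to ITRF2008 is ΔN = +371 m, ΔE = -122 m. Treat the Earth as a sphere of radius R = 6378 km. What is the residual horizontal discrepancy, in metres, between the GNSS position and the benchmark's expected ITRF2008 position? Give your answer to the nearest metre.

Observed coordinate differences: Δφ = +0.00368°, Δλ = -0.00136°.
Converting to metres (1° lat = 111317 m, cos φ = 0.995183): observed ΔN = 409.6 m, observed ΔE = -150.7 m.
Subtracting the expected shift leaves a residual of 409.6 − (371) = 38.6 m north and -150.7 − (-122) = -28.7 m east.
Residual distance = √(38.6² + (-28.7)²) = 48.1 m.

48 m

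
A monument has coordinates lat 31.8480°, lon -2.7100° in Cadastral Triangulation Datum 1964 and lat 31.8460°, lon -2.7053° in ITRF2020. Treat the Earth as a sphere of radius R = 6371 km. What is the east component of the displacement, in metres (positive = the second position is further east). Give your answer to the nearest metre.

ΔE = 444 m

Δφ = 31.8460° − 31.8480° = -0.0020°; Δλ = -2.7053° − -2.7100° = +0.0047°.
1° along a meridian = πR/180 = 111195 m.
ΔN = Δφ × 111195 = -222.4 m; ΔE = Δλ × 111195 × cos(31.8480°) = +0.0047 × 111195 × 0.849451 = 443.9 m.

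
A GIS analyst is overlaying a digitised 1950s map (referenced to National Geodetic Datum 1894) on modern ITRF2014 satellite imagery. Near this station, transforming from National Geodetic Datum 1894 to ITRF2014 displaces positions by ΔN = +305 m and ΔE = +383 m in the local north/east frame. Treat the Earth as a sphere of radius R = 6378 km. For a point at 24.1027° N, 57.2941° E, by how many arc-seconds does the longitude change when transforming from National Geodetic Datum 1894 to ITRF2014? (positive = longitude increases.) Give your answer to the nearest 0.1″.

At latitude 24.1027°, cos φ = 0.912815.
One radian of longitude at latitude φ spans R cos φ, so Δλ = ΔE / (R cos φ) = 383.0 / (6378000 × 0.912815) = 6.5786e-05 rad = 13.569″.

Δλ = 13.6″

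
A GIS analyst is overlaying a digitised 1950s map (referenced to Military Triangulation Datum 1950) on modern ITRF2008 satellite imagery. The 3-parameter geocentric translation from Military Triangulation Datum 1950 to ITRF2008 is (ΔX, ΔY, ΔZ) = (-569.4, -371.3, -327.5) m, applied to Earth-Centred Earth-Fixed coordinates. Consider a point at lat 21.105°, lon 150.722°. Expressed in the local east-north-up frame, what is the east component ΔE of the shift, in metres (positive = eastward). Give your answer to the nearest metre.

ΔE = 602 m

At φ = 21.105°, λ = 150.722°: sin φ = 0.360078, cos φ = 0.932922, sin λ = 0.489048, cos λ = -0.872257.
ΔE = −sin λ·ΔX + cos λ·ΔY = −(0.489048)·(-569.4) + (-0.872257)·(-371.3) = 602.33 m.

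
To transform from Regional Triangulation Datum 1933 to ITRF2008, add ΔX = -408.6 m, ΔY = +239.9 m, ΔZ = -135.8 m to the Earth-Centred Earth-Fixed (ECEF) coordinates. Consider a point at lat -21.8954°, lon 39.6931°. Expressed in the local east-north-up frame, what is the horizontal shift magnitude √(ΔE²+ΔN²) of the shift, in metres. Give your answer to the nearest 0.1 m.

At φ = -21.8954°, λ = 39.6931°: sin φ = -0.372913, cos φ = 0.927866, sin λ = 0.638675, cos λ = 0.769476.
ΔE = −sin λ·ΔX + cos λ·ΔY = −(0.638675)·(-408.6) + (0.769476)·(239.9) = 445.56 m.
ΔN = −sin φ cos λ·ΔX − sin φ sin λ·ΔY + cos φ·ΔZ = −(-0.372913)(0.769476)(-408.6) − (-0.372913)(0.638675)(239.9) + (0.927866)(-135.8) = -186.11 m.
Horizontal magnitude = √(ΔE² + ΔN²) = √(445.56² + (-186.11)²) = 482.87 m.

482.9 m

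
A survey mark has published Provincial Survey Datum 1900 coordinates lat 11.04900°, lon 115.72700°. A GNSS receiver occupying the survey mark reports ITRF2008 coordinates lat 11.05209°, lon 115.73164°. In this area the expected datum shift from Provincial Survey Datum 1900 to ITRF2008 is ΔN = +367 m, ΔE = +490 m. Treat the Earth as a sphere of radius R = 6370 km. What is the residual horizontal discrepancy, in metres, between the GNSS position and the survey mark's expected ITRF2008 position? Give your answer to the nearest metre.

Observed coordinate differences: Δφ = +0.00309°, Δλ = +0.00464°.
Converting to metres (1° lat = 111177 m, cos φ = 0.981464): observed ΔN = 343.5 m, observed ΔE = 506.3 m.
Subtracting the expected shift leaves a residual of 343.5 − (367) = -23.5 m north and 506.3 − (490) = 16.3 m east.
Residual distance = √((-23.5)² + 16.3²) = 28.6 m.

29 m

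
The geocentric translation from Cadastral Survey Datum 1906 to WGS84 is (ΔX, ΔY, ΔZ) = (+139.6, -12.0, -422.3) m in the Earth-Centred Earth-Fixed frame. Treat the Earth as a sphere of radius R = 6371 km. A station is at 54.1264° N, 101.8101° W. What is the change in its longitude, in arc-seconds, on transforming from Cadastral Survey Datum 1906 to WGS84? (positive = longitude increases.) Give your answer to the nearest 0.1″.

sin φ = 0.810312, cos φ = 0.585999, sin λ = -0.978831, cos λ = -0.204669.
East component: ΔE = −sin λ·ΔX + cos λ·ΔY = −(-0.978831)(139.6) + (-0.204669)(-12.0) = 139.10 m.
1° of latitude spans πR/180 = 111195 m; at latitude φ, 1° of longitude spans that × cos φ = 65160.1 m, so Δλ = 139.10 / 65160.1 × 3600 = 7.685″.

Δλ = 7.7″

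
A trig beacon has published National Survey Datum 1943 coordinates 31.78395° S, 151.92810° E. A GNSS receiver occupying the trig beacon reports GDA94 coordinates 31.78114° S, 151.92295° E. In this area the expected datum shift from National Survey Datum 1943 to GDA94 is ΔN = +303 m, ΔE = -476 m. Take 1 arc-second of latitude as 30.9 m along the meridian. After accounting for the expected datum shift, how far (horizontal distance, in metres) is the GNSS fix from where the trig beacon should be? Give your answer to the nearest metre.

15 m

Observed coordinate differences: Δφ = +0.00281°, Δλ = -0.00515°.
Converting to metres (1° lat = 111240 m, cos φ = 0.850040): observed ΔN = 312.6 m, observed ΔE = -487.0 m.
Subtracting the expected shift leaves a residual of 312.6 − (303) = 9.6 m north and -487.0 − (-476) = -11.0 m east.
Residual distance = √(9.6² + (-11.0)²) = 14.6 m.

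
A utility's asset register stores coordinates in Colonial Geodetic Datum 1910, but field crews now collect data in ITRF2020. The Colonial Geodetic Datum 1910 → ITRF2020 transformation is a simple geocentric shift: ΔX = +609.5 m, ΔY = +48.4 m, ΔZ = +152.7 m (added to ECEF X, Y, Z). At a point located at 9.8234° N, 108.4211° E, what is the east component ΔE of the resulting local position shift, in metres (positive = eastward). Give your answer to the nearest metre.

ΔE = -594 m

The local east axis at (φ, λ) is (−sin λ, cos λ, 0), so ΔE = −sin(108.4211°)·609.5 + cos(108.4211°)·48.4 = -593.56 m.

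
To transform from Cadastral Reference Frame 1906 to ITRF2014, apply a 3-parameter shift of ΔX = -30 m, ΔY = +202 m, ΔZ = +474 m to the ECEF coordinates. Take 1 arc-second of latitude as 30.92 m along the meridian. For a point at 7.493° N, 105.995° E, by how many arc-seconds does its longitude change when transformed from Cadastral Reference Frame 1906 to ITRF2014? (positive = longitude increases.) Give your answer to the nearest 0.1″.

Δλ = -0.9″

sin φ = 0.130405, cos φ = 0.991461, sin λ = 0.961286, cos λ = -0.275553.
East component: ΔE = −sin λ·ΔX + cos λ·ΔY = −(0.961286)(-30) + (-0.275553)(202) = -26.82 m.
1° of latitude spans 3600 × 30.92 = 111312 m; at latitude φ, 1° of longitude spans that × cos φ = 110361.5 m, so Δλ = -26.82 / 110361.5 × 3600 = -0.875″.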